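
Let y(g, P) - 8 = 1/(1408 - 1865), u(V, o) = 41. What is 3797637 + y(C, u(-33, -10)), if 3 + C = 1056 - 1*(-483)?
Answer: 1735523764/457 ≈ 3.7976e+6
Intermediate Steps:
C = 1536 (C = -3 + (1056 - 1*(-483)) = -3 + (1056 + 483) = -3 + 1539 = 1536)
y(g, P) = 3655/457 (y(g, P) = 8 + 1/(1408 - 1865) = 8 + 1/(-457) = 8 - 1/457 = 3655/457)
3797637 + y(C, u(-33, -10)) = 3797637 + 3655/457 = 1735523764/457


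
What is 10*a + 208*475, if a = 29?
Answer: 99090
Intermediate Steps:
10*a + 208*475 = 10*29 + 208*475 = 290 + 98800 = 99090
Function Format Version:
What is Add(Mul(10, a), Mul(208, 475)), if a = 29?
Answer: 99090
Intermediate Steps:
Add(Mul(10, a), Mul(208, 475)) = Add(Mul(10, 29), Mul(208, 475)) = Add(290, 98800) = 99090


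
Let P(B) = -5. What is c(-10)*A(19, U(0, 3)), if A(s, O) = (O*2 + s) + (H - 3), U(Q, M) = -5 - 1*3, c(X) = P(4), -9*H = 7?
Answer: 35/9 ≈ 3.8889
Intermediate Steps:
H = -7/9 (H = -1/9*7 = -7/9 ≈ -0.77778)
c(X) = -5
U(Q, M) = -8 (U(Q, M) = -5 - 3 = -8)
A(s, O) = -34/9 + s + 2*O (A(s, O) = (O*2 + s) + (-7/9 - 3) = (2*O + s) - 34/9 = (s + 2*O) - 34/9 = -34/9 + s + 2*O)
c(-10)*A(19, U(0, 3)) = -5*(-34/9 + 19 + 2*(-8)) = -5*(-34/9 + 19 - 16) = -5*(-7/9) = 35/9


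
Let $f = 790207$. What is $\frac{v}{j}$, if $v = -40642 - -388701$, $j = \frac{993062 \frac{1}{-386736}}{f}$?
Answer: $- \frac{7597667894475912}{70933} \approx -1.0711 \cdot 10^{11}$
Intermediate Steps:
$j = - \frac{70933}{21828678168}$ ($j = \frac{993062 \frac{1}{-386736}}{790207} = 993062 \left(- \frac{1}{386736}\right) \frac{1}{790207} = \left(- \frac{70933}{27624}\right) \frac{1}{790207} = - \frac{70933}{21828678168} \approx -3.2495 \cdot 10^{-6}$)
$v = 348059$ ($v = -40642 + 388701 = 348059$)
$\frac{v}{j} = \frac{348059}{- \frac{70933}{21828678168}} = 348059 \left(- \frac{21828678168}{70933}\right) = - \frac{7597667894475912}{70933}$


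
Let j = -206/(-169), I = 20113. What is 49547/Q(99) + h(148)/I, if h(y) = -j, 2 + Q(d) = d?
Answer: 168415039077/329712409 ≈ 510.79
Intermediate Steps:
Q(d) = -2 + d
j = 206/169 (j = -206*(-1/169) = 206/169 ≈ 1.2189)
h(y) = -206/169 (h(y) = -1*206/169 = -206/169)
49547/Q(99) + h(148)/I = 49547/(-2 + 99) - 206/169/20113 = 49547/97 - 206/169*1/20113 = 49547*(1/97) - 206/3399097 = 49547/97 - 206/3399097 = 168415039077/329712409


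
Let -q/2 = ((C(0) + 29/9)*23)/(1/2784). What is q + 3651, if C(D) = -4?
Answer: 309769/3 ≈ 1.0326e+5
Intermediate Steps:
q = 298816/3 (q = -2*(-4 + 29/9)*23/(1/2784) = -2*(-4 + 29*(⅑))*23/1/2784 = -2*(-4 + 29/9)*23*2784 = -2*(-7/9*23)*2784 = -(-322)*2784/9 = -2*(-149408/3) = 298816/3 ≈ 99605.)
q + 3651 = 298816/3 + 3651 = 309769/3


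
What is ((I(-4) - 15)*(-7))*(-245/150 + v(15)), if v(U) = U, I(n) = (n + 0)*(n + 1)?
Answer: 2807/10 ≈ 280.70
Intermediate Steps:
I(n) = n*(1 + n)
((I(-4) - 15)*(-7))*(-245/150 + v(15)) = ((-4*(1 - 4) - 15)*(-7))*(-245/150 + 15) = ((-4*(-3) - 15)*(-7))*(-245*1/150 + 15) = ((12 - 15)*(-7))*(-49/30 + 15) = -3*(-7)*(401/30) = 21*(401/30) = 2807/10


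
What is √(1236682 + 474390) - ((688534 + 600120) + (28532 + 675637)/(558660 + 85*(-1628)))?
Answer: -541596207289/420280 + 4*√106942 ≈ -1.2873e+6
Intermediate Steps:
√(1236682 + 474390) - ((688534 + 600120) + (28532 + 675637)/(558660 + 85*(-1628))) = √1711072 - (1288654 + 704169/(558660 - 138380)) = 4*√106942 - (1288654 + 704169/420280) = 4*√106942 - 1*541596207289/420280 = 4*√106942 - 541596207289/420280 = -541596207289/420280 + 4*√106942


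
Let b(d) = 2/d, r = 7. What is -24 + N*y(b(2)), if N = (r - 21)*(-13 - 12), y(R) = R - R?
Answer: -24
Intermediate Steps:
y(R) = 0
N = 350 (N = (7 - 21)*(-13 - 12) = -14*(-25) = 350)
-24 + N*y(b(2)) = -24 + 350*0 = -24 + 0 = -24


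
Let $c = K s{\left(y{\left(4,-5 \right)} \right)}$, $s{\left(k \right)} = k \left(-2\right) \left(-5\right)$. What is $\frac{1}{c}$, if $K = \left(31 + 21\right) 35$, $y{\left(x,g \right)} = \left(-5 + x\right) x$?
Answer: $- \frac{1}{72800} \approx -1.3736 \cdot 10^{-5}$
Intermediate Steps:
$y{\left(x,g \right)} = x \left(-5 + x\right)$
$K = 1820$ ($K = 52 \cdot 35 = 1820$)
$s{\left(k \right)} = 10 k$ ($s{\left(k \right)} = - 2 k \left(-5\right) = 10 k$)
$c = -72800$ ($c = 1820 \cdot 10 \cdot 4 \left(-5 + 4\right) = 1820 \cdot 10 \cdot 4 \left(-1\right) = 1820 \cdot 10 \left(-4\right) = 1820 \left(-40\right) = -72800$)
$\frac{1}{c} = \frac{1}{-72800} = - \frac{1}{72800}$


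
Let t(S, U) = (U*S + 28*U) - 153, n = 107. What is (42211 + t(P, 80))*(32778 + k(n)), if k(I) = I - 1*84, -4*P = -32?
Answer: 1474011338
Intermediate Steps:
P = 8 (P = -¼*(-32) = 8)
t(S, U) = -153 + 28*U + S*U (t(S, U) = (S*U + 28*U) - 153 = (28*U + S*U) - 153 = -153 + 28*U + S*U)
k(I) = -84 + I (k(I) = I - 84 = -84 + I)
(42211 + t(P, 80))*(32778 + k(n)) = (42211 + (-153 + 28*80 + 8*80))*(32778 + (-84 + 107)) = (42211 + (-153 + 2240 + 640))*(32778 + 23) = (42211 + 2727)*32801 = 44938*32801 = 1474011338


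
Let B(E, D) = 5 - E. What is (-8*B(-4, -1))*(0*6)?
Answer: 0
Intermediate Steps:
(-8*B(-4, -1))*(0*6) = (-8*(5 - 1*(-4)))*(0*6) = -8*(5 + 4)*0 = -8*9*0 = -72*0 = 0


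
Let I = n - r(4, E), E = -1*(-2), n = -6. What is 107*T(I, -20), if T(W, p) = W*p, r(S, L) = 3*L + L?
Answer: 29960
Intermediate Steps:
E = 2
r(S, L) = 4*L
I = -14 (I = -6 - 4*2 = -6 - 1*8 = -6 - 8 = -14)
107*T(I, -20) = 107*(-14*(-20)) = 107*280 = 29960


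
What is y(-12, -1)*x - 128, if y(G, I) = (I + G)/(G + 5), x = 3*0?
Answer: -128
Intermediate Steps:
x = 0
y(G, I) = (G + I)/(5 + G)
y(-12, -1)*x - 128 = ((-12 - 1)/(5 - 12))*0 - 128 = (-13/(-7))*0 - 128 = -⅐*(-13)*0 - 128 = (13/7)*0 - 128 = 0 - 128 = -128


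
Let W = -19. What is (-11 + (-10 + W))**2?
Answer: 1600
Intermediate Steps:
(-11 + (-10 + W))**2 = (-11 + (-10 - 19))**2 = (-11 - 29)**2 = (-40)**2 = 1600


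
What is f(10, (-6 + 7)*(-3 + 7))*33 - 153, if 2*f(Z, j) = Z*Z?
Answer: 1497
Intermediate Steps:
f(Z, j) = Z²/2 (f(Z, j) = (Z*Z)/2 = Z²/2)
f(10, (-6 + 7)*(-3 + 7))*33 - 153 = ((½)*10²)*33 - 153 = ((½)*100)*33 - 153 = 50*33 - 153 = 1650 - 153 = 1497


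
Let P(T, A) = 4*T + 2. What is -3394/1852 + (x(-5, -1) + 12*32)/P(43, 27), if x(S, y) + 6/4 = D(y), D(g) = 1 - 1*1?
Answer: 19639/53708 ≈ 0.36566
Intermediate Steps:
P(T, A) = 2 + 4*T
D(g) = 0 (D(g) = 1 - 1 = 0)
x(S, y) = -3/2 (x(S, y) = -3/2 + 0 = -3/2)
-3394/1852 + (x(-5, -1) + 12*32)/P(43, 27) = -3394/1852 + (-3/2 + 12*32)/(2 + 4*43) = -3394*1/1852 + (-3/2 + 384)/(2 + 172) = -1697/926 + (765/2)/174 = -1697/926 + (765/2)*(1/174) = -1697/926 + 255/116 = 19639/53708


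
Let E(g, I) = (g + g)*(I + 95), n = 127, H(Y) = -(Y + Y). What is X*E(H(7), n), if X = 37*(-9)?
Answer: 2069928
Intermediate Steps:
H(Y) = -2*Y
E(g, I) = 2*g*(95 + I) (E(g, I) = (2*g)*(95 + I) = 2*g*(95 + I))
X = -333
X*E(H(7), n) = -666*(-2*7)*(95 + 127) = -666*(-14)*222 = -333*(-6216) = 2069928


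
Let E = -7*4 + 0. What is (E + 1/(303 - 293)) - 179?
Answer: -2069/10 ≈ -206.90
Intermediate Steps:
E = -28 (E = -28 + 0 = -28)
(E + 1/(303 - 293)) - 179 = (-28 + 1/(303 - 293)) - 179 = (-28 + 1/10) - 179 = -279/10 - 179 = -2069/10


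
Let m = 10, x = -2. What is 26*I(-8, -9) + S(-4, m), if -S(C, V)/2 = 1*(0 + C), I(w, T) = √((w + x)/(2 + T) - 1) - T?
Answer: 242 + 26*√21/7 ≈ 259.02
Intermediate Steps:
I(w, T) = √(-1 + (-2 + w)/(2 + T)) - T (I(w, T) = √((w - 2)/(2 + T) - 1) - T = √((-2 + w)/(2 + T) - 1) - T = √(-1 + (-2 + w)/(2 + T)) - T)
S(C, V) = -2*C (S(C, V) = -2*(0 + C) = -2*C)
26*I(-8, -9) + S(-4, m) = 26*(√(-(4 - 9 - 1*(-8))/(2 - 9)) - 1*(-9)) - 2*(-4) = 26*(√(-1*(4 - 9 + 8)/(-7)) + 9) + 8 = 26*(√(-1*(-⅐)*3) + 9) + 8 = 26*(√(3/7) + 9) + 8 = 26*(√21/7 + 9) + 8 = 26*(9 + √21/7) + 8 = (234 + 26*√21/7) + 8 = 242 + 26*√21/7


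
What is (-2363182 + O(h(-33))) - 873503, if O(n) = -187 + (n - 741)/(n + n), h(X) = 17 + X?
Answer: -103579147/32 ≈ -3.2368e+6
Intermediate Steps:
O(n) = -187 + (-741 + n)/(2*n) (O(n) = -187 + (-741 + n)/((2*n)) = -187 + (-741 + n)*(1/(2*n)) = -187 + (-741 + n)/(2*n))
(-2363182 + O(h(-33))) - 873503 = (-2363182 + (-741 - 373*(17 - 33))/(2*(17 - 33))) - 873503 = (-2363182 + (1/2)*(-741 - 373*(-16))/(-16)) - 873503 = (-2363182 + (1/2)*(-1/16)*(-741 + 5968)) - 873503 = (-2363182 + (1/2)*(-1/16)*5227) - 873503 = (-2363182 - 5227/32) - 873503 = -75627051/32 - 873503 = -103579147/32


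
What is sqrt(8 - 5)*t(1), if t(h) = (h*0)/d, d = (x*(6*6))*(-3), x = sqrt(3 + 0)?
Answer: 0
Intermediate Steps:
x = sqrt(3) ≈ 1.7320
d = -108*sqrt(3) (d = (sqrt(3)*(6*6))*(-3) = (sqrt(3)*36)*(-3) = (36*sqrt(3))*(-3) = -108*sqrt(3) ≈ -187.06)
t(h) = 0 (t(h) = (h*0)/((-108*sqrt(3))) = 0*(-sqrt(3)/324) = 0)
sqrt(8 - 5)*t(1) = sqrt(8 - 5)*0 = sqrt(3)*0 = 0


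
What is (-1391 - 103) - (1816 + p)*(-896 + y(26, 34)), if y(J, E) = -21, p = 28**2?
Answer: 2382706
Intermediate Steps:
p = 784
(-1391 - 103) - (1816 + p)*(-896 + y(26, 34)) = (-1391 - 103) - (1816 + 784)*(-896 - 21) = -1494 - 2600*(-917) = -1494 - 1*(-2384200) = -1494 + 2384200 = 2382706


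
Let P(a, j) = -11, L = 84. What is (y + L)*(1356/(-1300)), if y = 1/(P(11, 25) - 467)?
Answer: -13611189/155350 ≈ -87.616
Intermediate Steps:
y = -1/478 (y = 1/(-11 - 467) = 1/(-478) = -1/478 ≈ -0.0020920)
(y + L)*(1356/(-1300)) = (-1/478 + 84)*(1356/(-1300)) = 40151*(1356*(-1/1300))/478 = (40151/478)*(-339/325) = -13611189/155350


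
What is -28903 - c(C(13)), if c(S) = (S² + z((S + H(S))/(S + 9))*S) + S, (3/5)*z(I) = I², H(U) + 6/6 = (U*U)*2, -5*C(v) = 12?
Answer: -157362163/5445 ≈ -28900.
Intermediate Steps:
C(v) = -12/5 (C(v) = -⅕*12 = -12/5)
H(U) = -1 + 2*U² (H(U) = -1 + (U*U)*2 = -1 + U²*2 = -1 + 2*U²)
z(I) = 5*I²/3
c(S) = S + S² + 5*S*(-1 + S + 2*S²)²/(3*(9 + S)²) (c(S) = (S² + (5*((S + (-1 + 2*S²))/(S + 9))²/3)*S) + S = (S² + (5*((-1 + S + 2*S²)/(9 + S))²/3)*S) + S = (S² + (5*((-1 + S + 2*S²)²/(9 + S)²)/3)*S) + S = (S² + (5*(-1 + S + 2*S²)²/(3*(9 + S)²))*S) + S = (S² + 5*S*(-1 + S + 2*S²)²/(3*(9 + S)²)) + S = S + S² + 5*S*(-1 + S + 2*S²)²/(3*(9 + S)²))
-28903 - c(C(13)) = -28903 - (-12/5 + (-12/5)² + (5/3)*(-12/5)*(-1 - 12/5 + 2*(-12/5)²)²/(9 - 12/5)²) = -28903 - (-12/5 + 144/25 + (5/3)*(-12/5)*(-1 - 12/5 + 2*(144/25))²/(33/5)²) = -28903 - (-12/5 + 144/25 + (5/3)*(-12/5)*(25/1089)*(-1 - 12/5 + 288/25)²) = -28903 - (-12/5 + 144/25 + (5/3)*(-12/5)*(25/1089)*(203/25)²) = -28903 - (-12/5 + 144/25 + (5/3)*(-12/5)*(25/1089)*(41209/625)) = -28903 - (-12/5 + 144/25 - 164836/27225) = -28903 - 1*(-14672/5445) = -28903 + 14672/5445 = -157362163/5445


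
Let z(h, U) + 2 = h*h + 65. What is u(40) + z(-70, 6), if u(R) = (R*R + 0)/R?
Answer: 5003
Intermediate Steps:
z(h, U) = 63 + h² (z(h, U) = -2 + (h*h + 65) = -2 + (h² + 65) = -2 + (65 + h²) = 63 + h²)
u(R) = R (u(R) = (R² + 0)/R = R²/R = R)
u(40) + z(-70, 6) = 40 + (63 + (-70)²) = 40 + (63 + 4900) = 40 + 4963 = 5003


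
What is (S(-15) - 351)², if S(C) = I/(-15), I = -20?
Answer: 1100401/9 ≈ 1.2227e+5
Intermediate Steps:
S(C) = 4/3 (S(C) = -20/(-15) = -20*(-1/15) = 4/3)
(S(-15) - 351)² = (4/3 - 351)² = (-1049/3)² = 1100401/9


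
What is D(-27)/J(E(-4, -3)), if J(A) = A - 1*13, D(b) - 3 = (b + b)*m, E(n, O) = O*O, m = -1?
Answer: -57/4 ≈ -14.250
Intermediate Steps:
E(n, O) = O²
D(b) = 3 - 2*b (D(b) = 3 + (b + b)*(-1) = 3 + (2*b)*(-1) = 3 - 2*b)
J(A) = -13 + A (J(A) = A - 13 = -13 + A)
D(-27)/J(E(-4, -3)) = (3 - 2*(-27))/(-13 + (-3)²) = (3 + 54)/(-13 + 9) = 57/(-4) = 57*(-¼) = -57/4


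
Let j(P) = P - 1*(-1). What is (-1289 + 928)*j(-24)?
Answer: 8303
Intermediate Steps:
j(P) = 1 + P (j(P) = P + 1 = 1 + P)
(-1289 + 928)*j(-24) = (-1289 + 928)*(1 - 24) = -361*(-23) = 8303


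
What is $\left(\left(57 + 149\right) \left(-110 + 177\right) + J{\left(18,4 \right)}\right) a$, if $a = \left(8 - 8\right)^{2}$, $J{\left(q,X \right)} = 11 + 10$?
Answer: $0$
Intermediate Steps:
$J{\left(q,X \right)} = 21$
$a = 0$ ($a = 0^{2} = 0$)
$\left(\left(57 + 149\right) \left(-110 + 177\right) + J{\left(18,4 \right)}\right) a = \left(\left(57 + 149\right) \left(-110 + 177\right) + 21\right) 0 = \left(206 \cdot 67 + 21\right) 0 = \left(13802 + 21\right) 0 = 13823 \cdot 0 = 0$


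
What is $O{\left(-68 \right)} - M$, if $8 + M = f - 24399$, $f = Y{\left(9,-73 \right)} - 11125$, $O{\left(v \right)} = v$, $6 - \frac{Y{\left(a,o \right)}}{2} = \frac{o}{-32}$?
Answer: $\frac{567305}{16} \approx 35457.0$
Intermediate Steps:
$Y{\left(a,o \right)} = 12 + \frac{o}{16}$ ($Y{\left(a,o \right)} = 12 - 2 \frac{o}{-32} = 12 - 2 o \left(- \frac{1}{32}\right) = 12 - 2 \left(- \frac{o}{32}\right) = 12 + \frac{o}{16}$)
$f = - \frac{177881}{16}$ ($f = \left(12 + \frac{1}{16} \left(-73\right)\right) - 11125 = \left(12 - \frac{73}{16}\right) - 11125 = \frac{119}{16} - 11125 = - \frac{177881}{16} \approx -11118.0$)
$M = - \frac{568393}{16}$ ($M = -8 - \frac{568265}{16} = - \frac{568393}{16} \approx -35525.0$)
$O{\left(-68 \right)} - M = -68 - - \frac{568393}{16} = -68 + \frac{568393}{16} = \frac{567305}{16}$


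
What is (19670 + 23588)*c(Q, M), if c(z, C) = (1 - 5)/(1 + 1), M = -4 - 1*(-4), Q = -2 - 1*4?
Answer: -86516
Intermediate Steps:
Q = -6 (Q = -2 - 4 = -6)
M = 0 (M = -4 + 4 = 0)
c(z, C) = -2 (c(z, C) = -4/2 = -4*½ = -2)
(19670 + 23588)*c(Q, M) = (19670 + 23588)*(-2) = 43258*(-2) = -86516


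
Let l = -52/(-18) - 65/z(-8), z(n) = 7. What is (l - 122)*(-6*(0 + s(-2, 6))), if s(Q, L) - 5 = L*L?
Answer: 663298/21 ≈ 31586.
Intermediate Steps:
s(Q, L) = 5 + L² (s(Q, L) = 5 + L*L = 5 + L²)
l = -403/63 (l = -52/(-18) - 65/7 = -52*(-1/18) - 65*⅐ = 26/9 - 65/7 = -403/63 ≈ -6.3968)
(l - 122)*(-6*(0 + s(-2, 6))) = (-403/63 - 122)*(-6*(0 + (5 + 6²))) = -(-16178)*(0 + (5 + 36))/21 = -(-16178)*(0 + 41)/21 = -(-16178)*41/21 = -8089/63*(-246) = 663298/21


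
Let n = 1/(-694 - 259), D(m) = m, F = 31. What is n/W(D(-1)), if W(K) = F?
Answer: -1/29543 ≈ -3.3849e-5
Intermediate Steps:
W(K) = 31
n = -1/953 (n = 1/(-953) = -1/953 ≈ -0.0010493)
n/W(D(-1)) = -1/953/31 = -1/953*1/31 = -1/29543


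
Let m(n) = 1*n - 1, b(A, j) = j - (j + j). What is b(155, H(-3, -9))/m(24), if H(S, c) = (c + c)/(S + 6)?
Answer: 6/23 ≈ 0.26087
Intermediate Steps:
H(S, c) = 2*c/(6 + S) (H(S, c) = (2*c)/(6 + S) = 2*c/(6 + S))
b(A, j) = -j (b(A, j) = j - 2*j = -j)
m(n) = -1 + n (m(n) = n - 1 = -1 + n)
b(155, H(-3, -9))/m(24) = (-2*(-9)/(6 - 3))/(-1 + 24) = -2*(-9)/3/23 = -2*(-9)/3*(1/23) = -1*(-6)*(1/23) = 6*(1/23) = 6/23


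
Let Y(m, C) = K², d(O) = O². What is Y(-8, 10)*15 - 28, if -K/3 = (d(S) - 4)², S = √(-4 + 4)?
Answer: 34532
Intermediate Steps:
S = 0 (S = √0 = 0)
K = -48 (K = -3*(0² - 4)² = -3*(0 - 4)² = -3*(-4)² = -3*16 = -48)
Y(m, C) = 2304 (Y(m, C) = (-48)² = 2304)
Y(-8, 10)*15 - 28 = 2304*15 - 28 = 34560 - 28 = 34532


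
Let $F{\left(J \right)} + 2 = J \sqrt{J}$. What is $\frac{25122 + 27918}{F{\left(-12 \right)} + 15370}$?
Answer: $\frac{6368115}{1845134} + \frac{9945 i \sqrt{3}}{1845134} \approx 3.4513 + 0.0093355 i$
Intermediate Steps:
$F{\left(J \right)} = -2 + J^{\frac{3}{2}}$ ($F{\left(J \right)} = -2 + J \sqrt{J} = -2 + J^{\frac{3}{2}}$)
$\frac{25122 + 27918}{F{\left(-12 \right)} + 15370} = \frac{25122 + 27918}{\left(-2 + \left(-12\right)^{\frac{3}{2}}\right) + 15370} = \frac{53040}{\left(-2 - 24 i \sqrt{3}\right) + 15370} = \frac{53040}{15368 - 24 i \sqrt{3}}$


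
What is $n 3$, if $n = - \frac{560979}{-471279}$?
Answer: $\frac{560979}{157093} \approx 3.571$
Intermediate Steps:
$n = \frac{186993}{157093}$ ($n = \left(-560979\right) \left(- \frac{1}{471279}\right) = \frac{186993}{157093} \approx 1.1903$)
$n 3 = \frac{186993}{157093} \cdot 3 = \frac{560979}{157093}$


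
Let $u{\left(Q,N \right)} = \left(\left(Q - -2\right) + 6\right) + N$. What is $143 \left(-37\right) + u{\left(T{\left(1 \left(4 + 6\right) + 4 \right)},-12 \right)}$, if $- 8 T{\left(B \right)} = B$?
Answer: $- \frac{21187}{4} \approx -5296.8$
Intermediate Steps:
$T{\left(B \right)} = - \frac{B}{8}$
$u{\left(Q,N \right)} = 8 + N + Q$ ($u{\left(Q,N \right)} = \left(\left(Q + 2\right) + 6\right) + N = \left(\left(2 + Q\right) + 6\right) + N = \left(8 + Q\right) + N = 8 + N + Q$)
$143 \left(-37\right) + u{\left(T{\left(1 \left(4 + 6\right) + 4 \right)},-12 \right)} = 143 \left(-37\right) - \left(4 + \frac{1 \left(4 + 6\right) + 4}{8}\right) = -5291 - \left(4 + \frac{1 \cdot 10 + 4}{8}\right) = -5291 - \left(4 + \frac{10 + 4}{8}\right) = -5291 - \frac{23}{4} = - \frac{21187}{4}$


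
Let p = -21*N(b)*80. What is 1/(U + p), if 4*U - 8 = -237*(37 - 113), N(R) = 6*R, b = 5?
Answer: -1/45895 ≈ -2.1789e-5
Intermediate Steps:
U = 4505 (U = 2 + (-237*(37 - 113))/4 = 2 + (-237*(-76))/4 = 2 + (¼)*18012 = 2 + 4503 = 4505)
p = -50400 (p = -126*5*80 = -21*30*80 = -630*80 = -50400)
1/(U + p) = 1/(4505 - 50400) = 1/(-45895) = -1/45895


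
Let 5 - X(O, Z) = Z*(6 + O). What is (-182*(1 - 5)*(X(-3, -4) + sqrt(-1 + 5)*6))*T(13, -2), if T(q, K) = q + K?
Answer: 232232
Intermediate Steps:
X(O, Z) = 5 - Z*(6 + O)
T(q, K) = K + q
(-182*(1 - 5)*(X(-3, -4) + sqrt(-1 + 5)*6))*T(13, -2) = (-182*(1 - 5)*((5 - 6*(-4) - 1*(-3)*(-4)) + sqrt(-1 + 5)*6))*(-2 + 13) = -(-728)*((5 + 24 - 12) + sqrt(4)*6)*11 = -(-728)*(17 + 2*6)*11 = -(-728)*(17 + 12)*11 = -(-728)*29*11 = -182*(-116)*11 = 21112*11 = 232232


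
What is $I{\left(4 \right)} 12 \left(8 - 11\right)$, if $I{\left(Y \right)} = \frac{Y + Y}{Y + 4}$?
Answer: $-36$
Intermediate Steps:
$I{\left(Y \right)} = \frac{2 Y}{4 + Y}$
$I{\left(4 \right)} 12 \left(8 - 11\right) = 2 \cdot 4 \frac{1}{4 + 4} \cdot 12 \left(8 - 11\right) = 2 \cdot 4 \cdot \frac{1}{8} \cdot 12 \left(-3\right) = 1 \cdot 12 \left(-3\right) = 12 \left(-3\right) = -36$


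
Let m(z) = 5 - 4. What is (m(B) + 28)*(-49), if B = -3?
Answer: -1421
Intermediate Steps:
m(z) = 1
(m(B) + 28)*(-49) = (1 + 28)*(-49) = 29*(-49) = -1421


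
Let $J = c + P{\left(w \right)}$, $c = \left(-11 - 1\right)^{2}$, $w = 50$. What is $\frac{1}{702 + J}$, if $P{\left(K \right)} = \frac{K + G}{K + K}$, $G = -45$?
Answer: $\frac{20}{16921} \approx 0.001182$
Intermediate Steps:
$P{\left(K \right)} = \frac{-45 + K}{2 K}$ ($P{\left(K \right)} = \frac{K - 45}{K + K} = \frac{-45 + K}{2 K}$)
$c = 144$ ($c = \left(-12\right)^{2} = 144$)
$J = \frac{2881}{20}$ ($J = 144 + \frac{-45 + 50}{2 \cdot 50} = 144 + \frac{1}{2} \cdot \frac{1}{50} \cdot 5 = 144 + \frac{1}{20} = \frac{2881}{20} \approx 144.05$)
$\frac{1}{702 + J} = \frac{1}{702 + \frac{2881}{20}} = \frac{1}{\frac{16921}{20}} = \frac{20}{16921}$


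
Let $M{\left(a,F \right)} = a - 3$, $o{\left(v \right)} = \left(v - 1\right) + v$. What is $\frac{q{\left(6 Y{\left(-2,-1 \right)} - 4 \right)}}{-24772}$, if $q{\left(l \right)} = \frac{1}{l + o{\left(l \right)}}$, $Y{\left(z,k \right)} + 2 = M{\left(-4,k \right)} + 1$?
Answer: $\frac{1}{3889204} \approx 2.5712 \cdot 10^{-7}$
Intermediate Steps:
$o{\left(v \right)} = -1 + 2 v$ ($o{\left(v \right)} = \left(-1 + v\right) + v = -1 + 2 v$)
$M{\left(a,F \right)} = -3 + a$
$Y{\left(z,k \right)} = -8$ ($Y{\left(z,k \right)} = -2 + \left(\left(-3 - 4\right) + 1\right) = -2 + \left(-7 + 1\right) = -2 - 6 = -8$)
$q{\left(l \right)} = \frac{1}{-1 + 3 l}$ ($q{\left(l \right)} = \frac{1}{l + \left(-1 + 2 l\right)} = \frac{1}{-1 + 3 l}$)
$\frac{q{\left(6 Y{\left(-2,-1 \right)} - 4 \right)}}{-24772} = \frac{1}{\left(-1 + 3 \left(6 \left(-8\right) - 4\right)\right) \left(-24772\right)} = \frac{1}{-1 + 3 \left(-48 - 4\right)} \left(- \frac{1}{24772}\right) = \frac{1}{-1 + 3 \left(-52\right)} \left(- \frac{1}{24772}\right) = \frac{1}{-1 - 156} \left(- \frac{1}{24772}\right) = \frac{1}{-157} \left(- \frac{1}{24772}\right) = \left(- \frac{1}{157}\right) \left(- \frac{1}{24772}\right) = \frac{1}{3889204}$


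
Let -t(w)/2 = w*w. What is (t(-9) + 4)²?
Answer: 24964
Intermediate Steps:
t(w) = -2*w² (t(w) = -2*w*w = -2*w²)
(t(-9) + 4)² = (-2*(-9)² + 4)² = (-2*81 + 4)² = (-162 + 4)² = (-158)² = 24964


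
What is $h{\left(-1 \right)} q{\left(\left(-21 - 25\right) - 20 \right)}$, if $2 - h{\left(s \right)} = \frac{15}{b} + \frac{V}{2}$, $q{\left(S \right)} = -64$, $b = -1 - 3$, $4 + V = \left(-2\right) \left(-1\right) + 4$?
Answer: $-304$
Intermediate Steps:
$V = 2$ ($V = -4 + \left(\left(-2\right) \left(-1\right) + 4\right) = -4 + \left(2 + 4\right) = -4 + 6 = 2$)
$b = -4$
$h{\left(s \right)} = \frac{19}{4}$ ($h{\left(s \right)} = 2 - \left(\frac{15}{-4} + \frac{2}{2}\right) = 2 - \left(15 \left(- \frac{1}{4}\right) + 2 \cdot \frac{1}{2}\right) = 2 - \left(- \frac{15}{4} + 1\right) = 2 - - \frac{11}{4} = 2 + \frac{11}{4} = \frac{19}{4}$)
$h{\left(-1 \right)} q{\left(\left(-21 - 25\right) - 20 \right)} = \frac{19}{4} \left(-64\right) = -304$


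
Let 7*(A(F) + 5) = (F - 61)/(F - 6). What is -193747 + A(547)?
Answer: -733738338/3787 ≈ -1.9375e+5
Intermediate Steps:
A(F) = -5 + (-61 + F)/(7*(-6 + F)) (A(F) = -5 + ((F - 61)/(F - 6))/7 = -5 + ((-61 + F)/(-6 + F))/7 = -5 + (-61 + F)/(7*(-6 + F)))
-193747 + A(547) = -193747 + (149 - 34*547)/(7*(-6 + 547)) = -193747 + (1/7)*(149 - 18598)/541 = -193747 + (1/7)*(1/541)*(-18449) = -193747 - 18449/3787 = -733738338/3787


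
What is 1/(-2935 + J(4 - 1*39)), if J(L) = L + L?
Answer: -1/3005 ≈ -0.00033278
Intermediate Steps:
J(L) = 2*L
1/(-2935 + J(4 - 1*39)) = 1/(-2935 + 2*(4 - 1*39)) = 1/(-2935 + 2*(4 - 39)) = 1/(-2935 + 2*(-35)) = 1/(-2935 - 70) = 1/(-3005) = -1/3005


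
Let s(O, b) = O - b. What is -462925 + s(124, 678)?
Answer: -463479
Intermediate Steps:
-462925 + s(124, 678) = -462925 + (124 - 1*678) = -462925 + (124 - 678) = -462925 - 554 = -463479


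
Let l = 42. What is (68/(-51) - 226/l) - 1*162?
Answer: -1181/7 ≈ -168.71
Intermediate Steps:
(68/(-51) - 226/l) - 1*162 = (68/(-51) - 226/42) - 1*162 = (68*(-1/51) - 226*1/42) - 162 = (-4/3 - 113/21) - 162 = -47/7 - 162 = -1181/7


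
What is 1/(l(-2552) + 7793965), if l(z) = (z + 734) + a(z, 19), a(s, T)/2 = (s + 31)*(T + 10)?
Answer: 1/7645929 ≈ 1.3079e-7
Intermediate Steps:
a(s, T) = 2*(10 + T)*(31 + s) (a(s, T) = 2*((s + 31)*(T + 10)) = 2*((31 + s)*(10 + T)) = 2*((10 + T)*(31 + s)) = 2*(10 + T)*(31 + s))
l(z) = 2532 + 59*z (l(z) = (z + 734) + (620 + 20*z + 62*19 + 2*19*z) = (734 + z) + (620 + 20*z + 1178 + 38*z) = (734 + z) + (1798 + 58*z) = 2532 + 59*z)
1/(l(-2552) + 7793965) = 1/((2532 + 59*(-2552)) + 7793965) = 1/((2532 - 150568) + 7793965) = 1/(-148036 + 7793965) = 1/7645929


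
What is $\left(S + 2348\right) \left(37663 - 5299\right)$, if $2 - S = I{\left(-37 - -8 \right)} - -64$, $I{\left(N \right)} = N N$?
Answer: $46765980$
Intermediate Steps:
$I{\left(N \right)} = N^{2}$
$S = -903$ ($S = 2 - \left(\left(-37 - -8\right)^{2} - -64\right) = 2 - \left(\left(-37 + 8\right)^{2} + 64\right) = 2 - \left(\left(-29\right)^{2} + 64\right) = 2 - \left(841 + 64\right) = 2 - 905 = -903$)
$\left(S + 2348\right) \left(37663 - 5299\right) = \left(-903 + 2348\right) \left(37663 - 5299\right) = 1445 \cdot 32364 = 46765980$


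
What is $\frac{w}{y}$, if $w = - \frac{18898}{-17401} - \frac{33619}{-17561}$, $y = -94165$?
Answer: $- \frac{916871997}{28774842862565} \approx -3.1864 \cdot 10^{-5}$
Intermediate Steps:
$w = \frac{916871997}{305578961}$ ($w = \left(-18898\right) \left(- \frac{1}{17401}\right) - - \frac{33619}{17561} = \frac{18898}{17401} + \frac{33619}{17561} = \frac{916871997}{305578961} \approx 3.0004$)
$\frac{w}{y} = \frac{916871997}{305578961 \left(-94165\right)} = \frac{916871997}{305578961} \left(- \frac{1}{94165}\right) = - \frac{916871997}{28774842862565}$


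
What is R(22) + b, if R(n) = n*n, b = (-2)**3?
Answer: 476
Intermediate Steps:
b = -8
R(n) = n**2
R(22) + b = 22**2 - 8 = 484 - 8 = 476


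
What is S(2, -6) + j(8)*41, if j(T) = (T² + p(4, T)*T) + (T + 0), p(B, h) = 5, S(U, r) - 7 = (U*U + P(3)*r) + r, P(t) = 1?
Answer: 4591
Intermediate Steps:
S(U, r) = 7 + U² + 2*r (S(U, r) = 7 + ((U*U + 1*r) + r) = 7 + ((U² + r) + r) = 7 + ((r + U²) + r) = 7 + (U² + 2*r) = 7 + U² + 2*r)
j(T) = T² + 6*T (j(T) = (T² + 5*T) + (T + 0) = (T² + 5*T) + T = T² + 6*T)
S(2, -6) + j(8)*41 = (7 + 2² + 2*(-6)) + (8*(6 + 8))*41 = (7 + 4 - 12) + (8*14)*41 = -1 + 112*41 = -1 + 4592 = 4591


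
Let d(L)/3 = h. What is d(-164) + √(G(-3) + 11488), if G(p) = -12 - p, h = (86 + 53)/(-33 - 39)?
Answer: -139/24 + √11479 ≈ 101.35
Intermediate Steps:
h = -139/72 (h = 139/(-72) = 139*(-1/72) = -139/72 ≈ -1.9306)
d(L) = -139/24 (d(L) = 3*(-139/72) = -139/24)
d(-164) + √(G(-3) + 11488) = -139/24 + √((-12 - 1*(-3)) + 11488) = -139/24 + √((-12 + 3) + 11488) = -139/24 + √(-9 + 11488) = -139/24 + √11479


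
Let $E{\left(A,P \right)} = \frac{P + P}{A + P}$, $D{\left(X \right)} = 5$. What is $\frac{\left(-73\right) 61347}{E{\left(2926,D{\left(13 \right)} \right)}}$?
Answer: $- \frac{13125988161}{10} \approx -1.3126 \cdot 10^{9}$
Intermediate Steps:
$E{\left(A,P \right)} = \frac{2 P}{A + P}$
$\frac{\left(-73\right) 61347}{E{\left(2926,D{\left(13 \right)} \right)}} = \frac{\left(-73\right) 61347}{2 \cdot 5 \frac{1}{2926 + 5}} = - \frac{4478331}{2 \cdot 5 \cdot \frac{1}{2931}} = - \frac{4478331}{\frac{10}{2931}} = \left(-4478331\right) \frac{2931}{10} = - \frac{13125988161}{10}$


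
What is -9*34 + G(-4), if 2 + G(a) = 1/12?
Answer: -3695/12 ≈ -307.92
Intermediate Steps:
G(a) = -23/12 (G(a) = -2 + 1/12 = -23/12)
-9*34 + G(-4) = -9*34 - 23/12 = -306 - 23/12 = -3695/12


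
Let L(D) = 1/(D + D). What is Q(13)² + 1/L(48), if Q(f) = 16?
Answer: 352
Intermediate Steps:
L(D) = 1/(2*D)
Q(13)² + 1/L(48) = 16² + 1/((½)/48) = 256 + 1/((½)*(1/48)) = 256 + 1/(1/96) = 256 + 96 = 352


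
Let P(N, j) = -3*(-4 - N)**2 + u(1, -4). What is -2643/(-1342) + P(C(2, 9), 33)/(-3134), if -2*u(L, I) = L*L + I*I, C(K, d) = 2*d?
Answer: 10243153/4205828 ≈ 2.4355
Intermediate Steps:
u(L, I) = -I**2/2 - L**2/2 (u(L, I) = -(L*L + I*I)/2 = -(L**2 + I**2)/2 = -(I**2 + L**2)/2 = -I**2/2 - L**2/2)
P(N, j) = -17/2 - 3*(-4 - N)**2 (P(N, j) = -3*(-4 - N)**2 + (-1/2*(-4)**2 - 1/2*1**2) = -3*(-4 - N)**2 + (-1/2*16 - 1/2*1) = -3*(-4 - N)**2 + (-8 - 1/2) = -3*(-4 - N)**2 - 17/2 = -17/2 - 3*(-4 - N)**2)
-2643/(-1342) + P(C(2, 9), 33)/(-3134) = -2643/(-1342) + (-17/2 - 3*(4 + 2*9)**2)/(-3134) = -2643*(-1/1342) + (-17/2 - 3*(4 + 18)**2)*(-1/3134) = 2643/1342 + (-17/2 - 3*22**2)*(-1/3134) = 2643/1342 + (-17/2 - 3*484)*(-1/3134) = 2643/1342 + (-17/2 - 1452)*(-1/3134) = 2643/1342 - 2921/2*(-1/3134) = 2643/1342 + 2921/6268 = 10243153/4205828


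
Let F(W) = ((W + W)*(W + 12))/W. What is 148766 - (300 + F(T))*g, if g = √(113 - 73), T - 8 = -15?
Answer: 148766 - 620*√10 ≈ 1.4681e+5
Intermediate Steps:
T = -7 (T = 8 - 15 = -7)
g = 2*√10 (g = √40 = 2*√10 ≈ 6.3246)
F(W) = 24 + 2*W (F(W) = ((2*W)*(12 + W))/W = (2*W*(12 + W))/W = 24 + 2*W)
148766 - (300 + F(T))*g = 148766 - (300 + (24 + 2*(-7)))*2*√10 = 148766 - (300 + (24 - 14))*2*√10 = 148766 - (300 + 10)*2*√10 = 148766 - 310*2*√10 = 148766 - 620*√10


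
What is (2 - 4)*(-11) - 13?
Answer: 9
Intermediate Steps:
(2 - 4)*(-11) - 13 = -2*(-11) - 13 = 22 - 13 = 9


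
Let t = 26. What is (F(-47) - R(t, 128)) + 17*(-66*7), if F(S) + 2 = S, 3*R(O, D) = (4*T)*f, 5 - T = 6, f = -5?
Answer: -23729/3 ≈ -7909.7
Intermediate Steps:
T = -1 (T = 5 - 1*6 = 5 - 6 = -1)
R(O, D) = 20/3 (R(O, D) = ((4*(-1))*(-5))/3 = (-4*(-5))/3 = (1/3)*20 = 20/3)
F(S) = -2 + S
(F(-47) - R(t, 128)) + 17*(-66*7) = ((-2 - 47) - 1*20/3) + 17*(-66*7) = (-49 - 20/3) + 17*(-462) = -167/3 - 7854 = -23729/3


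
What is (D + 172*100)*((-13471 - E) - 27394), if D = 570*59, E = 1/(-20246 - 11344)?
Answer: -504751811459/243 ≈ -2.0772e+9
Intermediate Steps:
E = -1/31590 (E = 1/(-31590) = -1/31590 ≈ -3.1656e-5)
D = 33630
(D + 172*100)*((-13471 - E) - 27394) = (33630 + 172*100)*((-13471 - 1*(-1/31590)) - 27394) = (33630 + 17200)*((-13471 + 1/31590) - 27394) = 50830*(-425548889/31590 - 27394) = 50830*(-1290925349/31590) = -504751811459/243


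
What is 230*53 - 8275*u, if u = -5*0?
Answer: 12190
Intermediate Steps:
u = 0
230*53 - 8275*u = 230*53 - 8275*0 = 12190 - 1*0 = 12190 + 0 = 12190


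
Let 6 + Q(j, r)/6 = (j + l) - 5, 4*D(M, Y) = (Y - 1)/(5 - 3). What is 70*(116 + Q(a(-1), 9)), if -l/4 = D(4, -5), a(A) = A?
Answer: 4340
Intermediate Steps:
D(M, Y) = -1/8 + Y/8 (D(M, Y) = ((Y - 1)/(5 - 3))/4 = ((-1 + Y)/2)/4 = ((-1 + Y)*(1/2))/4 = (-1/2 + Y/2)/4 = -1/8 + Y/8)
l = 3 (l = -4*(-1/8 + (1/8)*(-5)) = -4*(-1/8 - 5/8) = -4*(-3/4) = 3)
Q(j, r) = -48 + 6*j (Q(j, r) = -36 + 6*((j + 3) - 5) = -36 + 6*((3 + j) - 5) = -36 + 6*(-2 + j) = -36 + (-12 + 6*j) = -48 + 6*j)
70*(116 + Q(a(-1), 9)) = 70*(116 + (-48 + 6*(-1))) = 70*(116 + (-48 - 6)) = 70*(116 - 54) = 70*62 = 4340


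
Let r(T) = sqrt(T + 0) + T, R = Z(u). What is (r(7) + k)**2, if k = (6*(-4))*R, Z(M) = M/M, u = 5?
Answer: (17 - sqrt(7))**2 ≈ 206.04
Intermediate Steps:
Z(M) = 1
R = 1
r(T) = T + sqrt(T) (r(T) = sqrt(T) + T = T + sqrt(T))
k = -24 (k = (6*(-4))*1 = -24*1 = -24)
(r(7) + k)**2 = ((7 + sqrt(7)) - 24)**2 = (-17 + sqrt(7))**2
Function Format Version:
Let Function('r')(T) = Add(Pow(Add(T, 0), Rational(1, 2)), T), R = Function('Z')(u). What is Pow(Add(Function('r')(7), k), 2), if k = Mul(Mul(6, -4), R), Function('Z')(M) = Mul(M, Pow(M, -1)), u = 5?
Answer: Pow(Add(17, Mul(-1, Pow(7, Rational(1, 2)))), 2) ≈ 206.04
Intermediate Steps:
Function('Z')(M) = 1
R = 1
Function('r')(T) = Add(T, Pow(T, Rational(1, 2))) (Function('r')(T) = Add(Pow(T, Rational(1, 2)), T) = Add(T, Pow(T, Rational(1, 2))))
k = -24 (k = Mul(Mul(6, -4), 1) = Mul(-24, 1) = -24)
Pow(Add(Function('r')(7), k), 2) = Pow(Add(Add(7, Pow(7, Rational(1, 2))), -24), 2) = Pow(Add(-17, Pow(7, Rational(1, 2))), 2)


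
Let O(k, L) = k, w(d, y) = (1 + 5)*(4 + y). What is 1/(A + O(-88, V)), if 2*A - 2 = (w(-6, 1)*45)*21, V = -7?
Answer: 1/14088 ≈ 7.0982e-5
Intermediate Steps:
w(d, y) = 24 + 6*y (w(d, y) = 6*(4 + y) = 24 + 6*y)
A = 14176 (A = 1 + (((24 + 6*1)*45)*21)/2 = 1 + (((24 + 6)*45)*21)/2 = 1 + ((30*45)*21)/2 = 1 + (1350*21)/2 = 1 + (1/2)*28350 = 1 + 14175 = 14176)
1/(A + O(-88, V)) = 1/(14176 - 88) = 1/14088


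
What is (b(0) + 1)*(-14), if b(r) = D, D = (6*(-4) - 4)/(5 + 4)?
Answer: 266/9 ≈ 29.556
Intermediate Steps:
D = -28/9 (D = (-24 - 4)/9 = -28*1/9 = -28/9 ≈ -3.1111)
b(r) = -28/9
(b(0) + 1)*(-14) = (-28/9 + 1)*(-14) = -19/9*(-14) = 266/9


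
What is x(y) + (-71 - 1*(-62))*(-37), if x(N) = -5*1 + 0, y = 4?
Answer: 328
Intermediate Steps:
x(N) = -5 (x(N) = -5 + 0 = -5)
x(y) + (-71 - 1*(-62))*(-37) = -5 + (-71 - 1*(-62))*(-37) = -5 + (-71 + 62)*(-37) = -5 - 9*(-37) = -5 + 333 = 328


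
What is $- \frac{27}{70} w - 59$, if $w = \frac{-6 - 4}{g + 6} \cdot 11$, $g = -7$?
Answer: $- \frac{710}{7} \approx -101.43$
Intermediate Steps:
$w = 110$ ($w = \frac{-6 - 4}{-7 + 6} \cdot 11 = - \frac{10}{-1} \cdot 11 = \left(-10\right) \left(-1\right) 11 = 10 \cdot 11 = 110$)
$- \frac{27}{70} w - 59 = - \frac{27}{70} \cdot 110 - 59 = \left(-27\right) \frac{1}{70} \cdot 110 - 59 = \left(- \frac{27}{70}\right) 110 - 59 = - \frac{297}{7} - 59 = - \frac{710}{7}$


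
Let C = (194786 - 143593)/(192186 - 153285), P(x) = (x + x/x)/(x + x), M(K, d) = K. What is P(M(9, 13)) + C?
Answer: 218414/116703 ≈ 1.8715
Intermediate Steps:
P(x) = (1 + x)/(2*x) (P(x) = (x + 1)/((2*x)) = (1 + x)*(1/(2*x)) = (1 + x)/(2*x))
C = 51193/38901 ≈ 1.3160
P(M(9, 13)) + C = (½)*(1 + 9)/9 + 51193/38901 = (½)*(⅑)*10 + 51193/38901 = 5/9 + 51193/38901 = 218414/116703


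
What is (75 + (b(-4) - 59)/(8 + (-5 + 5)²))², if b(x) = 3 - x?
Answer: 18769/4 ≈ 4692.3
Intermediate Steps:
(75 + (b(-4) - 59)/(8 + (-5 + 5)²))² = (75 + ((3 - 1*(-4)) - 59)/(8 + (-5 + 5)²))² = (75 + ((3 + 4) - 59)/(8 + 0²))² = (75 + (7 - 59)/(8 + 0))² = (75 - 52/8)² = (75 - 52*⅛)² = (75 - 13/2)² = (137/2)² = 18769/4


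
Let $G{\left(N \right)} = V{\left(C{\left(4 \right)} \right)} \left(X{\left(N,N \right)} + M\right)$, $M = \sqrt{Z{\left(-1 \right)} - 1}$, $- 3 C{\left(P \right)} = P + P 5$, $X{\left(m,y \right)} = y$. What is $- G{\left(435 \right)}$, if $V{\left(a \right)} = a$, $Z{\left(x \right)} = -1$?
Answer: $3480 + 8 i \sqrt{2} \approx 3480.0 + 11.314 i$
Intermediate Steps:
$C{\left(P \right)} = - 2 P$ ($C{\left(P \right)} = - \frac{P + P 5}{3} = - \frac{P + 5 P}{3} = - \frac{6 P}{3} = - 2 P$)
$M = i \sqrt{2}$ ($M = \sqrt{-1 - 1} = \sqrt{-2} = i \sqrt{2} \approx 1.4142 i$)
$G{\left(N \right)} = - 8 N - 8 i \sqrt{2}$ ($G{\left(N \right)} = \left(-2\right) 4 \left(N + i \sqrt{2}\right) = - 8 \left(N + i \sqrt{2}\right) = - 8 N - 8 i \sqrt{2}$)
$- G{\left(435 \right)} = - (\left(-8\right) 435 - 8 i \sqrt{2}) = - (-3480 - 8 i \sqrt{2}) = 3480 + 8 i \sqrt{2}$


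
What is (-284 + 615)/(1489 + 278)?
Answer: 331/1767 ≈ 0.18732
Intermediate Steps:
(-284 + 615)/(1489 + 278) = 331/1767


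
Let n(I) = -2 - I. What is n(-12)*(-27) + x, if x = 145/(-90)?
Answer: -4889/18 ≈ -271.61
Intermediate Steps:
x = -29/18 (x = 145*(-1/90) = -29/18 ≈ -1.6111)
n(-12)*(-27) + x = (-2 - 1*(-12))*(-27) - 29/18 = (-2 + 12)*(-27) - 29/18 = 10*(-27) - 29/18 = -270 - 29/18 = -4889/18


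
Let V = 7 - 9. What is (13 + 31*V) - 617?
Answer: -666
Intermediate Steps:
V = -2
(13 + 31*V) - 617 = (13 + 31*(-2)) - 617 = (13 - 62) - 617 = -49 - 617 = -666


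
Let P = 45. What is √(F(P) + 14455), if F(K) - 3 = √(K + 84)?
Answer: √(14458 + √129) ≈ 120.29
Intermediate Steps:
F(K) = 3 + √(84 + K) (F(K) = 3 + √(K + 84) = 3 + √(84 + K))
√(F(P) + 14455) = √((3 + √(84 + 45)) + 14455) = √((3 + √129) + 14455) = √(14458 + √129)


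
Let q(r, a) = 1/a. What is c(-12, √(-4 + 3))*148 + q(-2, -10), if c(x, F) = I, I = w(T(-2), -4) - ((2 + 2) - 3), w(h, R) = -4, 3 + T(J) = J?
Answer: -7401/10 ≈ -740.10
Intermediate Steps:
T(J) = -3 + J
I = -5 (I = -4 - ((2 + 2) - 3) = -4 - (4 - 3) = -4 - 1*1 = -4 - 1 = -5)
c(x, F) = -5
c(-12, √(-4 + 3))*148 + q(-2, -10) = -5*148 + 1/(-10) = -740 - ⅒ = -7401/10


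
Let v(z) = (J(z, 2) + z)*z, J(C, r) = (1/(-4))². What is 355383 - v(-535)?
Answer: 1107063/16 ≈ 69192.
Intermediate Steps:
J(C, r) = 1/16 (J(C, r) = (-¼)² = 1/16)
v(z) = z*(1/16 + z) (v(z) = (1/16 + z)*z = z*(1/16 + z))
355383 - v(-535) = 355383 - (-535)*(1/16 - 535) = 355383 - (-535)*(-8559)/16 = 355383 - 1*4579065/16 = 355383 - 4579065/16 = 1107063/16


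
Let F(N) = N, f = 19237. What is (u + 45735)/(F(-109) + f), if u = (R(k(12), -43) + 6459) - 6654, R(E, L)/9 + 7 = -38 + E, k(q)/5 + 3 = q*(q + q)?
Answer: 2415/797 ≈ 3.0301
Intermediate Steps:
k(q) = -15 + 10*q² (k(q) = -15 + 5*(q*(q + q)) = -15 + 5*(q*(2*q)) = -15 + 5*(2*q²) = -15 + 10*q²)
R(E, L) = -405 + 9*E (R(E, L) = -63 + 9*(-38 + E) = -63 + (-342 + 9*E) = -405 + 9*E)
u = 12225 (u = ((-405 + 9*(-15 + 10*12²)) + 6459) - 6654 = ((-405 + 9*(-15 + 10*144)) + 6459) - 6654 = ((-405 + 9*(-15 + 1440)) + 6459) - 6654 = ((-405 + 9*1425) + 6459) - 6654 = ((-405 + 12825) + 6459) - 6654 = (12420 + 6459) - 6654 = 18879 - 6654 = 12225)
(u + 45735)/(F(-109) + f) = (12225 + 45735)/(-109 + 19237) = 57960/19128 = 57960*(1/19128) = 2415/797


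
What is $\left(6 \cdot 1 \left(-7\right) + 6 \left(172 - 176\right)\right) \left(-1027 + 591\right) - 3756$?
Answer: $25020$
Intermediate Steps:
$\left(6 \cdot 1 \left(-7\right) + 6 \left(172 - 176\right)\right) \left(-1027 + 591\right) - 3756 = \left(6 \left(-7\right) + 6 \left(172 - 176\right)\right) \left(-436\right) - 3756 = \left(-42 + 6 \left(-4\right)\right) \left(-436\right) - 3756 = \left(-42 - 24\right) \left(-436\right) - 3756 = \left(-66\right) \left(-436\right) - 3756 = 28776 - 3756 = 25020$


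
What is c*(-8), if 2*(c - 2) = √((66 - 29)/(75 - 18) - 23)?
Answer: -16 - 28*I*√1482/57 ≈ -16.0 - 18.911*I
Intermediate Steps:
c = 2 + 7*I*√1482/114 (c = 2 + √((66 - 29)/(75 - 18) - 23)/2 = 2 + √(37/57 - 23)/2 = 2 + √(-1274/57)/2 = 2 + (7*I*√1482/57)/2 = 2 + 7*I*√1482/114 ≈ 2.0 + 2.3638*I)
c*(-8) = (2 + 7*I*√1482/114)*(-8) = -16 - 28*I*√1482/57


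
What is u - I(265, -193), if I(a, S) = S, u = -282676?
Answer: -282483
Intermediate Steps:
u - I(265, -193) = -282676 - 1*(-193) = -282676 + 193 = -282483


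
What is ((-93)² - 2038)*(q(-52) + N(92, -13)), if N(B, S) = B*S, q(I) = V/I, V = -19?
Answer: -411025703/52 ≈ -7.9043e+6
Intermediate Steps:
q(I) = -19/I
((-93)² - 2038)*(q(-52) + N(92, -13)) = ((-93)² - 2038)*(-19/(-52) + 92*(-13)) = (8649 - 2038)*(-19*(-1/52) - 1196) = 6611*(19/52 - 1196) = 6611*(-62173/52) = -411025703/52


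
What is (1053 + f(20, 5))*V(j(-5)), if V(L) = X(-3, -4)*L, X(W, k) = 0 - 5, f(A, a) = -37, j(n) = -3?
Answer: 15240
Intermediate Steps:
X(W, k) = -5
V(L) = -5*L
(1053 + f(20, 5))*V(j(-5)) = (1053 - 37)*(-5*(-3)) = 1016*15 = 15240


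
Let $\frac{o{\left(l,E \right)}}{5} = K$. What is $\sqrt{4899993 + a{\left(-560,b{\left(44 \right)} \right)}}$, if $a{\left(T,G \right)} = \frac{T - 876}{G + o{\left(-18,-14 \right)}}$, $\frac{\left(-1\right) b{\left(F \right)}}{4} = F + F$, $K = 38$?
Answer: $\frac{\sqrt{396900151}}{9} \approx 2213.6$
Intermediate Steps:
$o{\left(l,E \right)} = 190$ ($o{\left(l,E \right)} = 5 \cdot 38 = 190$)
$b{\left(F \right)} = - 8 F$ ($b{\left(F \right)} = - 4 \left(F + F\right) = - 4 \cdot 2 F = - 8 F$)
$a{\left(T,G \right)} = \frac{-876 + T}{190 + G}$ ($a{\left(T,G \right)} = \frac{T - 876}{G + 190} = \frac{-876 + T}{190 + G}$)
$\sqrt{4899993 + a{\left(-560,b{\left(44 \right)} \right)}} = \sqrt{4899993 + \frac{-876 - 560}{190 - 352}} = \sqrt{4899993 + \frac{1}{190 - 352} \left(-1436\right)} = \sqrt{4899993 + \frac{1}{-162} \left(-1436\right)} = \sqrt{4899993 - - \frac{718}{81}} = \sqrt{4899993 + \frac{718}{81}} = \sqrt{\frac{396900151}{81}} = \frac{\sqrt{396900151}}{9}$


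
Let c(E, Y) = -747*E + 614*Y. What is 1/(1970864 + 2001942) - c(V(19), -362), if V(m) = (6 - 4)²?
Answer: 894898388337/3972806 ≈ 2.2526e+5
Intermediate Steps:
V(m) = 4 (V(m) = 2² = 4)
1/(1970864 + 2001942) - c(V(19), -362) = 1/(1970864 + 2001942) - (-747*4 + 614*(-362)) = 1/3972806 - (-2988 - 222268) = 1/3972806 - 1*(-225256) = 1/3972806 + 225256 = 894898388337/3972806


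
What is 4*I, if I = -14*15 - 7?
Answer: -868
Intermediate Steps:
I = -217 (I = -210 - 7 = -217)
4*I = 4*(-217) = -868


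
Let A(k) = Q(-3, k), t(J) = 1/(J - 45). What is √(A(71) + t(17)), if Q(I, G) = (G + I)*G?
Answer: √946281/14 ≈ 69.484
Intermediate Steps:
t(J) = 1/(-45 + J)
Q(I, G) = G*(G + I)
A(k) = k*(-3 + k) (A(k) = k*(k - 3) = k*(-3 + k))
√(A(71) + t(17)) = √(71*(-3 + 71) + 1/(-45 + 17)) = √(71*68 + 1/(-28)) = √(4828 - 1/28) = √(135183/28) = √946281/14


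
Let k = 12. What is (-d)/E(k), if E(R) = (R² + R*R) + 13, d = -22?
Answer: 22/301 ≈ 0.073090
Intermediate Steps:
E(R) = 13 + 2*R² (E(R) = (R² + R²) + 13 = 2*R² + 13 = 13 + 2*R²)
(-d)/E(k) = (-1*(-22))/(13 + 2*12²) = 22/(13 + 2*144) = 22/(13 + 288) = 22/301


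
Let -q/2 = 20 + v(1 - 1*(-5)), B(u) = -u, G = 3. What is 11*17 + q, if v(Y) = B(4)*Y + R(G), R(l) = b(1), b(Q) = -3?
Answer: 201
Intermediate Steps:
R(l) = -3
v(Y) = -3 - 4*Y (v(Y) = (-1*4)*Y - 3 = -4*Y - 3 = -3 - 4*Y)
q = 14 (q = -2*(20 + (-3 - 4*(1 - 1*(-5)))) = -2*(20 + (-3 - 4*(1 + 5))) = -2*(20 + (-3 - 4*6)) = -2*(20 + (-3 - 24)) = -2*(20 - 27) = -2*(-7) = 14)
11*17 + q = 11*17 + 14 = 187 + 14 = 201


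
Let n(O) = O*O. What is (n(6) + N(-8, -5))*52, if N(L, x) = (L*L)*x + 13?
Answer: -14092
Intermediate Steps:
n(O) = O²
N(L, x) = 13 + x*L² (N(L, x) = L²*x + 13 = x*L² + 13 = 13 + x*L²)
(n(6) + N(-8, -5))*52 = (6² + (13 - 5*(-8)²))*52 = (36 + (13 - 5*64))*52 = (36 + (13 - 320))*52 = (36 - 307)*52 = -271*52 = -14092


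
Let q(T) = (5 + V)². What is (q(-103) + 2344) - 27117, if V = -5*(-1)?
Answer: -24673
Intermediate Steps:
V = 5
q(T) = 100 (q(T) = (5 + 5)² = 10² = 100)
(q(-103) + 2344) - 27117 = (100 + 2344) - 27117 = 2444 - 27117 = -24673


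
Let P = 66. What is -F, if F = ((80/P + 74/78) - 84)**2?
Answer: -136960209/20449 ≈ -6697.6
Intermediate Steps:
F = 136960209/20449 (F = ((80/66 + 74/78) - 84)**2 = ((80*(1/66) + 74*(1/78)) - 84)**2 = ((40/33 + 37/39) - 84)**2 = (309/143 - 84)**2 = (-11703/143)**2 = 136960209/20449 ≈ 6697.6)
-F = -1*136960209/20449 = -136960209/20449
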